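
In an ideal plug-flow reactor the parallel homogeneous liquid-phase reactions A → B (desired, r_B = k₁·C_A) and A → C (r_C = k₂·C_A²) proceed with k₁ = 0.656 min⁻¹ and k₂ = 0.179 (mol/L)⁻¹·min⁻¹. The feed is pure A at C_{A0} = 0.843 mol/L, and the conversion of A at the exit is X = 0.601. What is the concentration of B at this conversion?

0.437 mol/L

C_A = C_{A0}(1−X) = 0.3364 mol/L.
Along a PFR/batch, dC_B/dC_A = −r_B/(r_B+r_C) = −k₁/(k₁+k₂·C_A).
Integrating from C_{A0} to C_A: C_B = (0.656/0.179)·ln[(0.656+0.179·0.843)/(0.656+0.179·0.336)] = 3.665·ln(0.8069/0.7162) = 0.4369 mol/L.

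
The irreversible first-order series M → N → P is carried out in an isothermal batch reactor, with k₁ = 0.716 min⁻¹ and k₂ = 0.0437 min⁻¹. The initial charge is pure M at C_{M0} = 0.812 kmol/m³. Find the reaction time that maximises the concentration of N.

4.16 min

For first-order series the maximum of C_N occurs at t_opt = ln(k₂/k₁)/(k₂−k₁).
= ln(0.0437/0.716)/(0.0437−0.716) = ln(0.06103)/-0.6723 = -2.796/-0.6723 = 4.16 min.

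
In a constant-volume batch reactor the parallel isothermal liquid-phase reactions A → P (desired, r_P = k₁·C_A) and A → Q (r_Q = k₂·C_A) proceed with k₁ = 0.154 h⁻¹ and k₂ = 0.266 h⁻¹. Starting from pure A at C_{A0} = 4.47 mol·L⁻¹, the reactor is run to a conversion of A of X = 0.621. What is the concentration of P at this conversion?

C_A = C_{A0}(1−X) = 1.694 mol·L⁻¹.
Both paths are first order in A, so the instantaneous fraction to P is constant: dC_P/d(−C_A) = k₁/(k₁+k₂) = 0.3667.
C_P = 0.3667·(C_{A0}−C_A) = 0.3667×2.776 = 1.02 mol·L⁻¹.

1.02 mol·L⁻¹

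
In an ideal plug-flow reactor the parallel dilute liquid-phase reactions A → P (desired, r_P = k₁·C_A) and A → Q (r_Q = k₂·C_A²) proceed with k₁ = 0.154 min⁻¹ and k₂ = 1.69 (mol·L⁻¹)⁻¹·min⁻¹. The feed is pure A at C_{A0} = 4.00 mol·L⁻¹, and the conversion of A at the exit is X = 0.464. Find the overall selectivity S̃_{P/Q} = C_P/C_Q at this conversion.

0.0306

C_A = C_{A0}(1−X) = 2.144 mol·L⁻¹.
Along a PFR/batch, dC_P/dC_A = −r_P/(r_P+r_Q) = −k₁/(k₁+k₂·C_A).
Integrating from C_{A0} to C_A: C_P = (0.154/1.69)·ln[(0.154+1.69·4.00)/(0.154+1.69·2.14)] = 0.09112·ln(6.914/3.777) = 0.05509 mol·L⁻¹.
C_Q = (C_{A0}−C_A)−C_P = 1.801 mol·L⁻¹; S̃_{P/Q} = 0.05509/1.801 = 0.0306.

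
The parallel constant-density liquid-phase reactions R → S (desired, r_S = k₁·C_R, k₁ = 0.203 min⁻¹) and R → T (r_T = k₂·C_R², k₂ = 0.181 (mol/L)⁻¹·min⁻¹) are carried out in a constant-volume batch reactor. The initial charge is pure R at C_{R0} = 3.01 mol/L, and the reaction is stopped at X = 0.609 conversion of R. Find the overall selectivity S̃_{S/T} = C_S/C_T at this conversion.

C_R = C_{R0}(1−X) = 1.177 mol/L.
Along a PFR/batch, dC_S/dC_R = −r_S/(r_S+r_T) = −k₁/(k₁+k₂·C_R).
Integrating from C_{R0} to C_R: C_S = (0.203/0.181)·ln[(0.203+0.181·3.01)/(0.203+0.181·1.18)] = 1.122·ln(0.7478/0.4160) = 0.6577 mol/L.
C_T = (C_{R0}−C_R)−C_S = 1.175 mol/L; S̃_{S/T} = 0.6577/1.175 = 0.560.

0.560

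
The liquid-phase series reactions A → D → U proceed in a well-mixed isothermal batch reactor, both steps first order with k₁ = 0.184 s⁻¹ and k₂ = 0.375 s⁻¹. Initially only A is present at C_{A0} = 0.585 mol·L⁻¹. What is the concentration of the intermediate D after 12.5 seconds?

The intermediate concentration in a first-order A→B→C sequence is C_D = k₁C_{A0}(e^(−k₁t) − e^(−k₂t))/(k₂−k₁).
e^(−k₁t) = e^(−0.184×12.5) = e^(−2.300) = 0.1003; e^(−k₂t) = e^(−4.688) = 0.009210.
C_D = 0.184×0.585/(0.375−0.184) × (0.1003−0.009210) = 0.5636×0.09105 = 0.05131 mol·L⁻¹.

0.0513 mol·L⁻¹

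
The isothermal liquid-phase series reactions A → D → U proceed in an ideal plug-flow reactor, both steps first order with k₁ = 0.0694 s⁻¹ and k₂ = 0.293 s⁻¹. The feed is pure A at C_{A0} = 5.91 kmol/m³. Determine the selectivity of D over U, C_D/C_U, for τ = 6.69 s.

Solving the coupled first-order balances gives C_D(τ) = [k₁/(k₂−k₁)]·C_{A0}·(e^(−k₁τ) − e^(−k₂τ)).
e^(−k₁τ) = e^(−0.0694×6.69) = e^(−0.4643) = 0.6286; e^(−k₂τ) = e^(−1.960) = 0.1408.
C_D = 0.0694×5.91/(0.293−0.0694) × (0.6286−0.1408) = 1.834×0.4877 = 0.8947 kmol/m³.
C_A = C_{A0}e^(−k₁τ) = 3.715 kmol/m³, so C_U = C_{A0}−C_A−C_D = 1.300 kmol/m³; C_D/C_U = 0.688.

0.688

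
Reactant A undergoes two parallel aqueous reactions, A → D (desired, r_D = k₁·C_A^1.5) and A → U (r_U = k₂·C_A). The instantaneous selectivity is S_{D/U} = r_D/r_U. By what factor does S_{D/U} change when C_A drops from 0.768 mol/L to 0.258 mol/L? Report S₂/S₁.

S_{D/U} = (k₁/k₂)·C_A^0.5, so S₂/S₁ = (C_{A,2}/C_{A,1})^0.5.
= (0.258/0.768)^0.5 = (0.3359)^0.5 = 0.580.

0.580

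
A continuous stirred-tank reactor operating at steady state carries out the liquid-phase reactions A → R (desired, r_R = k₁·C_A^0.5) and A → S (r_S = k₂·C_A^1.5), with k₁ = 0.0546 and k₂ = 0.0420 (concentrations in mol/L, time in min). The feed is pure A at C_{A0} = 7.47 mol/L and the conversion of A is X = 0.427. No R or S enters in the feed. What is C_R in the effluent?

Exit C_A = C_{A0}(1−X) = 7.47×0.573 = 4.280 mol/L.
Rates in a CSTR are evaluated at the outlet concentration: r_R = 0.0546×4.280^0.5 = 0.1130, r_S = 0.0420×4.280^1.5 = 0.3719.
Fraction of consumed A going to R: r_R/(r_R+r_S) = 0.2330.
C_R = 0.2330·C_{A0}·X = 0.2330×7.47×0.427 = 0.743 mol/L.

0.743 mol/L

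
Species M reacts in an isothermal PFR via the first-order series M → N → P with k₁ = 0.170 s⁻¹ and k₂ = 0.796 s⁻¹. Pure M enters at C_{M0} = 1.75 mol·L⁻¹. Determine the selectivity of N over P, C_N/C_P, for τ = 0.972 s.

The intermediate concentration in a first-order A→B→C sequence is C_N = k₁C_{M0}(e^(−k₁τ) − e^(−k₂τ))/(k₂−k₁).
e^(−k₁τ) = e^(−0.170×0.972) = e^(−0.1652) = 0.8477; e^(−k₂τ) = e^(−0.7737) = 0.4613.
C_N = 0.170×1.75/(0.796−0.170) × (0.8477−0.4613) = 0.4752×0.3864 = 0.1836 mol·L⁻¹.
C_M = C_{M0}e^(−k₁τ) = 1.483 mol·L⁻¹, so C_P = C_{M0}−C_M−C_N = 0.08291 mol·L⁻¹; C_N/C_P = 2.21.

2.21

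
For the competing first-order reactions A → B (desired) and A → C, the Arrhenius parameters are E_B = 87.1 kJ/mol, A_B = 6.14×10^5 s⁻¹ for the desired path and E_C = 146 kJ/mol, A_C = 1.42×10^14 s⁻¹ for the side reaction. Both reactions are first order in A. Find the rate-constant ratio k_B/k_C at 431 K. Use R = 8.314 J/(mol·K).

0.0595

With equal orders, S_{B/C} = k_B/k_C = (A_B/A_C)·exp[(E_C−E_B)/(RT)].
(E_C−E_B)/(RT) = (146−87.1)×10³/(8.314×431) = 58900/3583 = 16.44.
k_B/k_C = (6.14×10^5/1.42×10^14)·exp(16.44) = 4.324×10^-9 × 1.376×10^7 = 0.0595.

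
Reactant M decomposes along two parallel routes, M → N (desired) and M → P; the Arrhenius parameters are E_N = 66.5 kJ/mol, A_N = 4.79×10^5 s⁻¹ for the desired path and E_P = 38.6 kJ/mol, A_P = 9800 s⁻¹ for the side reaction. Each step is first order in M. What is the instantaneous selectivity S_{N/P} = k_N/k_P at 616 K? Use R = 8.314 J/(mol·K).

With equal orders, S_{N/P} = k_N/k_P = (A_N/A_P)·exp[(E_P−E_N)/(RT)].
(E_P−E_N)/(RT) = (38.6−66.5)×10³/(8.314×616) = -27900/5121 = -5.448.
k_N/k_P = (4.79×10^5/9800)·exp(-5.448) = 48.88 × 0.004306 = 0.210.

0.210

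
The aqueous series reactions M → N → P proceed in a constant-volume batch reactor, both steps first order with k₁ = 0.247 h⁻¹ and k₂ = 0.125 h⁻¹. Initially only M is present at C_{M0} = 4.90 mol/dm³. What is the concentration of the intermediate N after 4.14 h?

The intermediate concentration in a first-order A→B→C sequence is C_N = k₁C_{M0}(e^(−k₁t) − e^(−k₂t))/(k₂−k₁).
e^(−k₁t) = e^(−0.247×4.14) = e^(−1.023) = 0.3597; e^(−k₂t) = e^(−0.5175) = 0.5960.
C_N = 0.247×4.90/(0.125−0.247) × (0.3597−0.5960) = (-9.920)×(-0.2363) = 2.345 mol/dm³.

2.34 mol/dm³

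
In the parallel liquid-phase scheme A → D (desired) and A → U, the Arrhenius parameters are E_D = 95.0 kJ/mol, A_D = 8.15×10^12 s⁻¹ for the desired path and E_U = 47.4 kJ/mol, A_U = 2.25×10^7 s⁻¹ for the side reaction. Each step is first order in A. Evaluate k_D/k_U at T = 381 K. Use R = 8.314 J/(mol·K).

0.108

Since both paths have the same order in A, the concentration cancels and S_{D/U} = k_D/k_U = (A_D/A_U)·exp[(E_U−E_D)/(RT)].
(E_U−E_D)/(RT) = (47.4−95.0)×10³/(8.314×381) = -47600/3168 = -15.03.
k_D/k_U = (8.15×10^12/2.25×10^7)·exp(-15.03) = 3.622×10^5 × 2.978×10^-7 = 0.108.
Since E_D > E_U, raising the temperature improves selectivity toward D.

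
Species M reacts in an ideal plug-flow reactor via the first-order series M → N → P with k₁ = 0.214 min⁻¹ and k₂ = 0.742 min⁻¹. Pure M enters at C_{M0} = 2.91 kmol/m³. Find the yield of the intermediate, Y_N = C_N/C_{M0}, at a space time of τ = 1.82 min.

0.170

For first-order series with pure M initially, C_N(τ) = k₁C_{M0}/(k₂−k₁)·(e^(−k₁τ) − e^(−k₂τ)).
e^(−k₁τ) = e^(−0.214×1.82) = e^(−0.3895) = 0.6774; e^(−k₂τ) = e^(−1.350) = 0.2591.
C_N = 0.214×2.91/(0.742−0.214) × (0.6774−0.2591) = 1.179×0.4183 = 0.4933 kmol/m³.
Y_N = C_N/C_{M0} = 0.4933/2.91 = 0.170.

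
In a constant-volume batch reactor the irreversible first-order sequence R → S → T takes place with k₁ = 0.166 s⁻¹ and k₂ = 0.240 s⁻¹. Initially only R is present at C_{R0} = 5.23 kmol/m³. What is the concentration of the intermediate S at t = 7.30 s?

1.46 kmol/m³

For first-order series with pure R initially, C_S(t) = k₁C_{R0}/(k₂−k₁)·(e^(−k₁t) − e^(−k₂t)).
e^(−k₁t) = e^(−0.166×7.30) = e^(−1.212) = 0.2977; e^(−k₂t) = e^(−1.752) = 0.1734.
C_S = 0.166×5.23/(0.240−0.166) × (0.2977−0.1734) = 11.73×0.1242 = 1.458 kmol/m³.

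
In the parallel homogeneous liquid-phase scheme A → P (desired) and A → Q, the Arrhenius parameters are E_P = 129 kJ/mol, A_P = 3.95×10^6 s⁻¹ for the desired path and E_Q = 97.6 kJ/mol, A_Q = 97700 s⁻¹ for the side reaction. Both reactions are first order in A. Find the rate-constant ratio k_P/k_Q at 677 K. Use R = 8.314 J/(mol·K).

Since both paths have the same order in A, the concentration cancels and S_{P/Q} = k_P/k_Q = (A_P/A_Q)·exp[(E_Q−E_P)/(RT)].
(E_Q−E_P)/(RT) = (97.6−129)×10³/(8.314×677) = -31400/5629 = -5.579.
k_P/k_Q = (3.95×10^6/97700)·exp(-5.579) = 40.43 × 0.003778 = 0.153.
Since E_P > E_Q, raising the temperature improves selectivity toward P.

0.153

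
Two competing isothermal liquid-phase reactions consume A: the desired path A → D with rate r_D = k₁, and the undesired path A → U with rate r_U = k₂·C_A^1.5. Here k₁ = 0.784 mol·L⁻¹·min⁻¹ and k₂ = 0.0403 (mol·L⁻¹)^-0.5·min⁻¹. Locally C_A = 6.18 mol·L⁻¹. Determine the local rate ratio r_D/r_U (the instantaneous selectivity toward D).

S_{D/U} = r_D/r_U = (k₁)/(k₂·C_A^1.5) = (k₁/k₂)·C_A^-1.5.
= (0.784) / (0.0403×6.180^1.5) = 0.7840/0.6191 = 1.27.
The undesired path is higher order in A, so low C_A (CSTR or dilute feed) favours D.

1.27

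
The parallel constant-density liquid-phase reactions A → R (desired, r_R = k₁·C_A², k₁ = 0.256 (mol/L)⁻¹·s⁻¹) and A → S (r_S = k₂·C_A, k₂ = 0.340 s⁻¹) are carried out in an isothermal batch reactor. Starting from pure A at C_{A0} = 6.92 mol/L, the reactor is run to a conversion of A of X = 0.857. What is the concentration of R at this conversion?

C_A = C_{A0}(1−X) = 0.9896 mol/L.
Along a PFR/batch, dC_S/dC_A = −r_S/(r_R+r_S) = −k₂/(k₂+k₁·C_A).
Integrating from C_{A0} to C_A: C_S = (0.340/0.256)·ln[(0.340+0.256·6.92)/(0.340+0.256·0.990)] = 1.328·ln(2.112/0.5933) = 1.686 mol/L.
Then C_R = (C_{A0}−C_A) − C_S = 5.930 − 1.686 = 4.244 mol/L.

4.24 mol/L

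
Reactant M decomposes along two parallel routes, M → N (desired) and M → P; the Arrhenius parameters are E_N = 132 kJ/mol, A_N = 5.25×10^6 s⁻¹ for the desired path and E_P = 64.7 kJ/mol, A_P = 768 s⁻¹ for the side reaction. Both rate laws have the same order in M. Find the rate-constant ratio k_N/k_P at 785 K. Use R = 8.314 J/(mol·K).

k_N/k_P = (A_N/A_P)·exp[−(E_N−E_P)/(RT)] = (A_N/A_P)·exp[(E_P−E_N)/(RT)].
(E_P−E_N)/(RT) = (64.7−132)×10³/(8.314×785) = -67300/6526 = -10.31.
k_N/k_P = (5.25×10^6/768)·exp(-10.31) = 6836 × 3.324×10^-5 = 0.227.

0.227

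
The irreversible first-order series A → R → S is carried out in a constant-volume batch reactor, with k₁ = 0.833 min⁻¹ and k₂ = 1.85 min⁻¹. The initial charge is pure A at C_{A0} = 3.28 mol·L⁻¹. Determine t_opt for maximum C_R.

0.785 min

For first-order series the maximum of C_R occurs at t_opt = ln(k₂/k₁)/(k₂−k₁).
= ln(1.85/0.833)/(1.85−0.833) = ln(2.221)/1.017 = 0.7979/1.017 = 0.785 min.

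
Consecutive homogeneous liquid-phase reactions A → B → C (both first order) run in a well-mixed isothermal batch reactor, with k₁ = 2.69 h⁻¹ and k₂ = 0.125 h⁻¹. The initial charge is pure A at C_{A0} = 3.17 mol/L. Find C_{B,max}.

At the optimum, C_{B,max}/C_{A0} = (k₁/k₂)^[k₂/(k₂−k₁)].
= (2.69/0.125)^(0.125/(0.125−2.69)) = (21.52)^(-0.04873) = 0.8611.
C_{B,max} = 0.8611×3.17 = 2.73 mol/L.

2.73 mol/L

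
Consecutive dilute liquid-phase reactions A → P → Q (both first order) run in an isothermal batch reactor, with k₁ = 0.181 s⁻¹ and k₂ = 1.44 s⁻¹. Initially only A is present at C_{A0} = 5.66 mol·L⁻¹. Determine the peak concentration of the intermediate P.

0.528 mol·L⁻¹

Evaluating C_P at t_opt = ln(k₂/k₁)/(k₂−k₁) gives C_{P,max}/C_{A0} = (k₁/k₂)^[k₂/(k₂−k₁)].
= (0.181/1.44)^(1.44/(1.44−0.181)) = (0.1257)^(1.144) = 0.09329.
C_{P,max} = 0.09329×5.66 = 0.528 mol·L⁻¹.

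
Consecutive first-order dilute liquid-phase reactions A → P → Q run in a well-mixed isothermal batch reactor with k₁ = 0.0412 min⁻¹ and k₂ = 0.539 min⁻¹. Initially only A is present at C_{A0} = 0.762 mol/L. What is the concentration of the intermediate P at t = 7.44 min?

0.0453 mol/L

For first-order series with pure A initially, C_P(t) = k₁C_{A0}/(k₂−k₁)·(e^(−k₁t) − e^(−k₂t)).
e^(−k₁t) = e^(−0.0412×7.44) = e^(−0.3065) = 0.7360; e^(−k₂t) = e^(−4.010) = 0.01813.
C_P = 0.0412×0.762/(0.539−0.0412) × (0.7360−0.01813) = 0.06307×0.7179 = 0.04527 mol/L.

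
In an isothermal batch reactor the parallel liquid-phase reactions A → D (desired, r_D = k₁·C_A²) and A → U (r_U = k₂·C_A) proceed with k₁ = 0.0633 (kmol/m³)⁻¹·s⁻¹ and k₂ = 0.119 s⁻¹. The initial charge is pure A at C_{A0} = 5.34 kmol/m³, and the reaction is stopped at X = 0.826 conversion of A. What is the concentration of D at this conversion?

C_A = C_{A0}(1−X) = 0.9292 kmol/m³.
Along a PFR/batch, dC_U/dC_A = −r_U/(r_D+r_U) = −k₂/(k₂+k₁·C_A).
Integrating from C_{A0} to C_A: C_U = (0.119/0.0633)·ln[(0.119+0.0633·5.34)/(0.119+0.0633·0.929)] = 1.880·ln(0.4570/0.1778) = 1.775 kmol/m³.
Then C_D = (C_{A0}−C_A) − C_U = 4.411 − 1.775 = 2.636 kmol/m³.

2.64 kmol/m³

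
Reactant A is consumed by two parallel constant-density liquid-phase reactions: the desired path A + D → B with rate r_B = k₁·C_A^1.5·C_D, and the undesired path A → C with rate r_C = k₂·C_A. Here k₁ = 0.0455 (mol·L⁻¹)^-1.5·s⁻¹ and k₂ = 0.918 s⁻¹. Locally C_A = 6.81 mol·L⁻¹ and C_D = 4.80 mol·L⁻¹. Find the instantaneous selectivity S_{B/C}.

S_{B/C} = r_B/r_C = (k₁·C_A^1.5·C_D)/(k₂·C_A) = (k₁/k₂)·C_A^0.5·C_D.
= (0.0455×6.810^1.5×4.800) / (0.918×6.810) = 3.881/6.252 = 0.621.
Since the desired path is higher order in A, keeping C_A high (PFR or concentrated feed) favours B.

0.621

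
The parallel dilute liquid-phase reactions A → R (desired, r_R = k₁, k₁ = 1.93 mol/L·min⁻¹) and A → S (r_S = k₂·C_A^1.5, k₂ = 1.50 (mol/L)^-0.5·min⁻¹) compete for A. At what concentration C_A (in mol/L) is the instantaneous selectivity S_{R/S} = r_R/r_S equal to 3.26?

0.538 mol/L

S_{R/S} = (k₁/k₂)·C_A^-1.5 ⇒ C_A = (S·k₂/k₁)^(1/(-1.5)).
= (3.26×1.50/1.93)^(-0.6667) = (2.534)^(-0.6667) = 0.538 mol/L.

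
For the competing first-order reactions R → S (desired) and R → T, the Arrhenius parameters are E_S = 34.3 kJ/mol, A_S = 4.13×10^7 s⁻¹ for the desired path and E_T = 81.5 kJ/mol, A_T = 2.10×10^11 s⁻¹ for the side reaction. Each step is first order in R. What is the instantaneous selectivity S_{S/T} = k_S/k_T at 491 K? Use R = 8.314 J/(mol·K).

20.7

With equal orders, S_{S/T} = k_S/k_T = (A_S/A_T)·exp[(E_T−E_S)/(RT)].
(E_T−E_S)/(RT) = (81.5−34.3)×10³/(8.314×491) = 47200/4082 = 11.56.
k_S/k_T = (4.13×10^7/2.10×10^11)·exp(11.56) = 1.967×10^-4 × 1.051×10^5 = 20.7.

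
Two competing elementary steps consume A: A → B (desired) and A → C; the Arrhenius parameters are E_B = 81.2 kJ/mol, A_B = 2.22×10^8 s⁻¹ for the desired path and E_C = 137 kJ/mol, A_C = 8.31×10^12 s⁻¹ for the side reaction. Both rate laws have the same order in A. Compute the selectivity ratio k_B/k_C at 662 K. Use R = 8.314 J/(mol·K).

Since both paths have the same order in A, the concentration cancels and S_{B/C} = k_B/k_C = (A_B/A_C)·exp[(E_C−E_B)/(RT)].
(E_C−E_B)/(RT) = (137−81.2)×10³/(8.314×662) = 55800/5504 = 10.14.
k_B/k_C = (2.22×10^8/8.31×10^12)·exp(10.14) = 2.671×10^-5 × 25294 = 0.676.
Since E_B < E_C, lowering the temperature improves selectivity toward B.

0.676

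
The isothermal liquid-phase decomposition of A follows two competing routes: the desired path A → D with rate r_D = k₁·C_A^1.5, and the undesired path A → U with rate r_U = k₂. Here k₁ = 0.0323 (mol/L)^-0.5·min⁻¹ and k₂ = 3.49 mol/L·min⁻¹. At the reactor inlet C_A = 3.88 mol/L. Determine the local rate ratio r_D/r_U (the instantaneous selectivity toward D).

0.0707

S_{D/U} = r_D/r_U = (k₁·C_A^1.5)/(k₂) = (k₁/k₂)·C_A^1.5.
= (0.0323×3.880^1.5) / (3.49) = 0.2469/3.490 = 0.0707.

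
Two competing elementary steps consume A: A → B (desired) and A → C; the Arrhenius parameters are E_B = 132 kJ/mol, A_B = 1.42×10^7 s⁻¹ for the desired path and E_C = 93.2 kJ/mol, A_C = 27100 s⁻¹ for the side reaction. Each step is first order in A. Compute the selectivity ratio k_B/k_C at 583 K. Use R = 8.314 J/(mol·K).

With equal orders, S_{B/C} = k_B/k_C = (A_B/A_C)·exp[(E_C−E_B)/(RT)].
(E_C−E_B)/(RT) = (93.2−132)×10³/(8.314×583) = -38800/4847 = -8.005.
k_B/k_C = (1.42×10^7/27100)·exp(-8.005) = 524.0 × 3.338×10^-4 = 0.175.
Since E_B > E_C, raising the temperature improves selectivity toward B.

0.175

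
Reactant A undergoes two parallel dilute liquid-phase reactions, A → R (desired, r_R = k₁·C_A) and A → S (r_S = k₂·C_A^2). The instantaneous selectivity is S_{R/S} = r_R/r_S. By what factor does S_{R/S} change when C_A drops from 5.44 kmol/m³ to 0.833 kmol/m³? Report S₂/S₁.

6.53

S_{R/S} = (k₁/k₂)·C_A⁻¹, so S₂/S₁ = (C_{A,2}/C_{A,1})⁻¹.
= 5.44/0.833 = 6.53.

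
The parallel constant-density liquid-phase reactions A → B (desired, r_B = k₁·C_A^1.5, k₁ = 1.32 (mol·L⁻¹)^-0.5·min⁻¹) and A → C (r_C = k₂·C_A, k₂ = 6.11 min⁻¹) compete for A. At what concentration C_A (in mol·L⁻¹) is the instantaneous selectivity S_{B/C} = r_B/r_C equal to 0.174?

0.649 mol·L⁻¹

S_{B/C} = (k₁/k₂)·C_A^0.5 ⇒ C_A = (S·k₂/k₁)^(2).
= (0.174×6.11/1.32)^(2) = (0.8054)^(2) = 0.649 mol·L⁻¹.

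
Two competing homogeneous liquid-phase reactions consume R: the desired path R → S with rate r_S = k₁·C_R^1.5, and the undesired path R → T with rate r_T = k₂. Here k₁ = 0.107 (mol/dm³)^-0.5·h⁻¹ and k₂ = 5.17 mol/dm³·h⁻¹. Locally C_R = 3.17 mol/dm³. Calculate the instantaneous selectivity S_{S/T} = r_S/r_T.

0.117

S_{S/T} = r_S/r_T = (k₁·C_R^1.5)/(k₂) = (k₁/k₂)·C_R^1.5.
= (0.107×3.170^1.5) / (5.17) = 0.6039/5.170 = 0.117.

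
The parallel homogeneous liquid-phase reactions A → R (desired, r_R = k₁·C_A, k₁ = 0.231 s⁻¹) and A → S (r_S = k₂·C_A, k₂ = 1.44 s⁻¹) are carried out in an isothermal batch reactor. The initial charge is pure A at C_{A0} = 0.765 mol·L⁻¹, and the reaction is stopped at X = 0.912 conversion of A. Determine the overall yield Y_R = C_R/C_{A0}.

0.126

C_A = C_{A0}(1−X) = 0.06732 mol·L⁻¹.
Both paths are first order in A, so the instantaneous fraction to R is constant: dC_R/d(−C_A) = k₁/(k₁+k₂) = 0.1382.
C_R = 0.1382·(C_{A0}−C_A) = 0.1382×0.6977 = 0.0964 mol·L⁻¹.
Y_R = C_R/C_{A0} = 0.09645/0.765 = 0.126.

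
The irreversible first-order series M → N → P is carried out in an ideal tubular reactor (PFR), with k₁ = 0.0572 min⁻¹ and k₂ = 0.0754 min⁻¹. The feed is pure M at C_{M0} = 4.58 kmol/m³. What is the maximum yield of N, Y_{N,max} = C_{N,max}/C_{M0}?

0.318

At the optimum, C_{N,max}/C_{M0} = (k₁/k₂)^[k₂/(k₂−k₁)].
= (0.0572/0.0754)^(0.0754/(0.0754−0.0572)) = (0.7586)^(4.143) = 0.3184.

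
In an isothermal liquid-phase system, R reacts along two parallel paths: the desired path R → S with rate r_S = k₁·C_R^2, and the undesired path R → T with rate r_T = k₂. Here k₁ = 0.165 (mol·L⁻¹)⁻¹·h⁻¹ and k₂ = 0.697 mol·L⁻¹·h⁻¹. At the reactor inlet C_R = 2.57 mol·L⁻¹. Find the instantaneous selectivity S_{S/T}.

S_{S/T} = r_S/r_T = (k₁·C_R^2)/(k₂) = (k₁/k₂)·C_R^2.
= (0.165×2.570^2) / (0.697) = 1.090/0.6970 = 1.56.
Since the desired path is higher order in R, keeping C_R high (PFR or concentrated feed) favours S.

1.56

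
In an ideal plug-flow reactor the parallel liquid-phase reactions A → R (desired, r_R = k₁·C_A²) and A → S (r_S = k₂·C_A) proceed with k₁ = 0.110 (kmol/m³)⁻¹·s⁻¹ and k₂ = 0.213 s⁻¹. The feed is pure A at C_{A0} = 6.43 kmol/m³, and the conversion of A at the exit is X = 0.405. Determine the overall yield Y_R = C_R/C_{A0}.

0.293

C_A = C_{A0}(1−X) = 3.826 kmol/m³.
Along a PFR/batch, dC_S/dC_A = −r_S/(r_R+r_S) = −k₂/(k₂+k₁·C_A).
Integrating from C_{A0} to C_A: C_S = (0.213/0.110)·ln[(0.213+0.110·6.43)/(0.213+0.110·3.83)] = 1.936·ln(0.9203/0.6338) = 0.7221 kmol/m³.
Then C_R = (C_{A0}−C_A) − C_S = 2.604 − 0.7221 = 1.882 kmol/m³.
Y_R = C_R/C_{A0} = 1.882/6.43 = 0.293.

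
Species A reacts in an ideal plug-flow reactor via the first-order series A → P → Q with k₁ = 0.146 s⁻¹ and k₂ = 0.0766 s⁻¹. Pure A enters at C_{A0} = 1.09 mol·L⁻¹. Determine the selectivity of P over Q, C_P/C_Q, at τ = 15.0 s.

The intermediate concentration in a first-order A→B→C sequence is C_P = k₁C_{A0}(e^(−k₁τ) − e^(−k₂τ))/(k₂−k₁).
e^(−k₁τ) = e^(−0.146×15.0) = e^(−2.190) = 0.1119; e^(−k₂τ) = e^(−1.149) = 0.3170.
C_P = 0.146×1.09/(0.0766−0.146) × (0.1119−0.3170) = (-2.293)×(-0.2050) = 0.4702 mol·L⁻¹.
C_A = C_{A0}e^(−k₁τ) = 0.1220 mol·L⁻¹, so C_Q = C_{A0}−C_A−C_P = 0.4978 mol·L⁻¹; C_P/C_Q = 0.944.

0.944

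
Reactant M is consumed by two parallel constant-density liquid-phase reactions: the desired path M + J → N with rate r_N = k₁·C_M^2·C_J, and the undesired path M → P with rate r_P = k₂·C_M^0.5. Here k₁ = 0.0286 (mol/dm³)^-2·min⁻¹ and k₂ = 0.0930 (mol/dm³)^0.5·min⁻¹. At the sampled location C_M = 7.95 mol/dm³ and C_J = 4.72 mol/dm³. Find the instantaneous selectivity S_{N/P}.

S_{N/P} = r_N/r_P = (k₁·C_M^2·C_J)/(k₂·C_M^0.5) = (k₁/k₂)·C_M^1.5·C_J.
= (0.0286×7.950^2×4.720) / (0.0930×7.950^0.5) = 8.532/0.2622 = 32.5.

32.5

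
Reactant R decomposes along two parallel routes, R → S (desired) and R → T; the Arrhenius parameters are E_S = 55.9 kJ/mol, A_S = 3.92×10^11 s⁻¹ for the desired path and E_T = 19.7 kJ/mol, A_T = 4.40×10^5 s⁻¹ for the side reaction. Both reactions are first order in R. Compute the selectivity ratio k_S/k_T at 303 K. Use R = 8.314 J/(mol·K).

Since both paths have the same order in R, the concentration cancels and S_{S/T} = k_S/k_T = (A_S/A_T)·exp[(E_T−E_S)/(RT)].
(E_T−E_S)/(RT) = (19.7−55.9)×10³/(8.314×303) = -36200/2519 = -14.37.
k_S/k_T = (3.92×10^11/4.40×10^5)·exp(-14.37) = 8.909×10^5 × 5.744×10^-7 = 0.512.

0.512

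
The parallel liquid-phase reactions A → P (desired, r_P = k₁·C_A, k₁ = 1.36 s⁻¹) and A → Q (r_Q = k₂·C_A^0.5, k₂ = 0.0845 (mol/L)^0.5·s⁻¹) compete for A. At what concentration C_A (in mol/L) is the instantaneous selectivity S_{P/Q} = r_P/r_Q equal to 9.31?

S_{P/Q} = (k₁/k₂)·C_A^0.5 ⇒ C_A = (S·k₂/k₁)^(2).
= (9.31×0.0845/1.36)^(2) = (0.5785)^(2) = 0.335 mol/L.

0.335 mol/L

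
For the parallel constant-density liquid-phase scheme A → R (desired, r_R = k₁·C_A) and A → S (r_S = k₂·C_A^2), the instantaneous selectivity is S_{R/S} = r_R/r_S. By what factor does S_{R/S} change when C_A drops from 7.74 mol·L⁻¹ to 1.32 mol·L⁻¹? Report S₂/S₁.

S_{R/S} = (k₁/k₂)·C_A⁻¹, so S₂/S₁ = (C_{A,2}/C_{A,1})⁻¹.
= 7.74/1.32 = 5.86.
Selectivity toward R rises as C_A falls — low-concentration operation is favoured.

5.86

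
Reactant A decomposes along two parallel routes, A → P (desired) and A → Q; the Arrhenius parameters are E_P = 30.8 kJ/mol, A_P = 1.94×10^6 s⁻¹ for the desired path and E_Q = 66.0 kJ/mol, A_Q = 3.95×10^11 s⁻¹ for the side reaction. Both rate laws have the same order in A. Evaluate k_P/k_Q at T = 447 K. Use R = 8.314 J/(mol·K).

Since both paths have the same order in A, the concentration cancels and S_{P/Q} = k_P/k_Q = (A_P/A_Q)·exp[(E_Q−E_P)/(RT)].
(E_Q−E_P)/(RT) = (66.0−30.8)×10³/(8.314×447) = 35200/3716 = 9.472.
k_P/k_Q = (1.94×10^6/3.95×10^11)·exp(9.472) = 4.911×10^-6 × 12986 = 0.0638.

0.0638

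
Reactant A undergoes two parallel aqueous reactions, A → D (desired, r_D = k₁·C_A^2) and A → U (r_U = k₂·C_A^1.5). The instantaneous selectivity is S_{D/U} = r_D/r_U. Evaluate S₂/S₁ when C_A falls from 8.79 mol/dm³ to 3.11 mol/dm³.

S_{D/U} = (k₁/k₂)·C_A^0.5, so S₂/S₁ = (C_{A,2}/C_{A,1})^0.5.
= (3.11/8.79)^0.5 = (0.3538)^0.5 = 0.595.

0.595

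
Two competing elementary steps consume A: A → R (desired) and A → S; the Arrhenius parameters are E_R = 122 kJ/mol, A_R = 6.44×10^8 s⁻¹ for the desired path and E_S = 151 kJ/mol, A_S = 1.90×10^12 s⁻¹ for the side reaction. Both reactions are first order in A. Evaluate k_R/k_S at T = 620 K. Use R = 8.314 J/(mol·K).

With equal orders, S_{R/S} = k_R/k_S = (A_R/A_S)·exp[(E_S−E_R)/(RT)].
(E_S−E_R)/(RT) = (151−122)×10³/(8.314×620) = 29000/5155 = 5.626.
k_R/k_S = (6.44×10^8/1.90×10^12)·exp(5.626) = 3.389×10^-4 × 277.5 = 0.0941.
Since E_R < E_S, lowering the temperature improves selectivity toward R.

0.0941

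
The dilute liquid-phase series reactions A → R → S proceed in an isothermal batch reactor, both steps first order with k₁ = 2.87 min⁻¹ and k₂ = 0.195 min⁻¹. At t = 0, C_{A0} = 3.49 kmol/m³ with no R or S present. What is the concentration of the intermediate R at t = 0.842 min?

2.84 kmol/m³

Solving the coupled first-order balances gives C_R(t) = [k₁/(k₂−k₁)]·C_{A0}·(e^(−k₁t) − e^(−k₂t)).
e^(−k₁t) = e^(−2.87×0.842) = e^(−2.417) = 0.08923; e^(−k₂t) = e^(−0.1642) = 0.8486.
C_R = 2.87×3.49/(0.195−2.87) × (0.08923−0.8486) = (-3.744)×(-0.7594) = 2.843 kmol/m³.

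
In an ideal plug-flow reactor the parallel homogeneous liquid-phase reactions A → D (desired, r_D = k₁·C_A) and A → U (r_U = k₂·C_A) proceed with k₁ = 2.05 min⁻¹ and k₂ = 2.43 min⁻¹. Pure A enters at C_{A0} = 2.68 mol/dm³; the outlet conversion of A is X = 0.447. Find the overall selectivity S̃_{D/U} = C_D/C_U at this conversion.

C_A = C_{A0}(1−X) = 1.482 mol/dm³.
Both paths are first order in A, so the instantaneous fraction to D is constant: dC_D/d(−C_A) = k₁/(k₁+k₂) = 0.4576.
C_D = 0.4576·(C_{A0}−C_A) = 0.4576×1.198 = 0.548 mol/dm³.
C_U = (C_{A0}−C_A)−C_D = 0.6498 mol/dm³; S̃_{D/U} = 0.5482/0.6498 = 0.844.

0.844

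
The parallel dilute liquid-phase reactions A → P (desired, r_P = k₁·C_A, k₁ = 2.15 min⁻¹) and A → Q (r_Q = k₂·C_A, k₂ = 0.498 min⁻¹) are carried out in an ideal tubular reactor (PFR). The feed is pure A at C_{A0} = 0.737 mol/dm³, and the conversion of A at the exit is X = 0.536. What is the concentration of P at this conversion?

C_A = C_{A0}(1−X) = 0.3420 mol/dm³.
Both paths are first order in A, so the instantaneous fraction to P is constant: dC_P/d(−C_A) = k₁/(k₁+k₂) = 0.8119.
C_P = 0.8119·(C_{A0}−C_A) = 0.8119×0.3950 = 0.321 mol/dm³.

0.321 mol/dm³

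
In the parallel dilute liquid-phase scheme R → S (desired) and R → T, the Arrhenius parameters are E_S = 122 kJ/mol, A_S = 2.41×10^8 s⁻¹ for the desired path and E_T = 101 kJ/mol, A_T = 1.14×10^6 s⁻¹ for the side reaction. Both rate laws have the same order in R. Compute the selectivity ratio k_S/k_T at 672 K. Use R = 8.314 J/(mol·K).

4.93

With equal orders, S_{S/T} = k_S/k_T = (A_S/A_T)·exp[(E_T−E_S)/(RT)].
(E_T−E_S)/(RT) = (101−122)×10³/(8.314×672) = -21000/5587 = -3.759.
k_S/k_T = (2.41×10^8/1.14×10^6)·exp(-3.759) = 211.4 × 0.02331 = 4.93.
Since E_S > E_T, raising the temperature improves selectivity toward S.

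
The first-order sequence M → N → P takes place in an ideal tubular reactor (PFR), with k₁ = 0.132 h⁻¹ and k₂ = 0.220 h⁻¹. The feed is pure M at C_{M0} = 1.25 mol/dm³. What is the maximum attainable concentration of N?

0.349 mol/dm³

Evaluating C_N at τ_opt = ln(k₂/k₁)/(k₂−k₁) gives C_{N,max}/C_{M0} = (k₁/k₂)^[k₂/(k₂−k₁)].
= (0.132/0.220)^(0.220/(0.220−0.132)) = (0.6000)^(2.500) = 0.2789.
C_{N,max} = 0.2789×1.25 = 0.349 mol/dm³.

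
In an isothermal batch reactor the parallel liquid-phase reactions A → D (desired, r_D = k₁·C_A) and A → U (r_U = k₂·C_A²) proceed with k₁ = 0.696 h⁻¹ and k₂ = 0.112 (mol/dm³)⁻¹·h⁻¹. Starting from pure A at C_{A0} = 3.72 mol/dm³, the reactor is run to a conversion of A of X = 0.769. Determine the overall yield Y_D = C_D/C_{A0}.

C_A = C_{A0}(1−X) = 0.8593 mol/dm³.
Along a PFR/batch, dC_D/dC_A = −r_D/(r_D+r_U) = −k₁/(k₁+k₂·C_A).
Integrating from C_{A0} to C_A: C_D = (0.696/0.112)·ln[(0.696+0.112·3.72)/(0.696+0.112·0.859)] = 6.214·ln(1.113/0.7922) = 2.111 mol/dm³.
Y_D = C_D/C_{A0} = 2.111/3.72 = 0.567.

0.567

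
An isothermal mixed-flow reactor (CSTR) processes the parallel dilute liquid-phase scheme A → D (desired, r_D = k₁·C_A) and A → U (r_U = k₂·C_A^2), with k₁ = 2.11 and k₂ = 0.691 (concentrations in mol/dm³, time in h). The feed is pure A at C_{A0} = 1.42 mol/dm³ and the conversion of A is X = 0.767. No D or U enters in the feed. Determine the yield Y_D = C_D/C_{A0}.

Exit C_A = C_{A0}(1−X) = 1.42×0.233 = 0.3309 mol/dm³.
In a CSTR the entire volume is at exit conditions, so r_D = 2.11×0.3309 = 0.6981 and r_U = 0.691×0.3309^2 = 0.07564.
Fraction of consumed A going to D: r_D/(r_D+r_U) = 0.9022.
C_D = 0.9022·C_{A0}·X = 0.9022×1.42×0.767 = 0.983 mol/dm³; Y_D = C_D/C_{A0} = 0.692.

0.692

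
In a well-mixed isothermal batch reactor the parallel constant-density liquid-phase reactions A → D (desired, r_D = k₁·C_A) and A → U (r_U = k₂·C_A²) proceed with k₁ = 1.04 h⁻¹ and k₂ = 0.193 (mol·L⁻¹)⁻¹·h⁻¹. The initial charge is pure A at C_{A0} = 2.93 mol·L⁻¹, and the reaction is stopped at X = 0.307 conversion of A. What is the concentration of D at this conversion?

0.617 mol·L⁻¹

C_A = C_{A0}(1−X) = 2.030 mol·L⁻¹.
Along a PFR/batch, dC_D/dC_A = −r_D/(r_D+r_U) = −k₁/(k₁+k₂·C_A).
Integrating from C_{A0} to C_A: C_D = (1.04/0.193)·ln[(1.04+0.193·2.93)/(1.04+0.193·2.03)] = 5.389·ln(1.605/1.432) = 0.6167 mol·L⁻¹.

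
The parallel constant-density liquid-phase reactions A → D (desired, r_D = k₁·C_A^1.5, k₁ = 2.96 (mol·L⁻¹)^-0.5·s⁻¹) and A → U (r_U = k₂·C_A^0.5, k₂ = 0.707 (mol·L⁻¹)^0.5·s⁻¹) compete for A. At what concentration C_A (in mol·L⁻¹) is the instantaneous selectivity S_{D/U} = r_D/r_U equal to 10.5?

2.51 mol·L⁻¹

S_{D/U} = (k₁/k₂)·C_A ⇒ C_A = S·k₂/k₁.
= 10.5×0.707/2.96 = 2.51 mol·L⁻¹.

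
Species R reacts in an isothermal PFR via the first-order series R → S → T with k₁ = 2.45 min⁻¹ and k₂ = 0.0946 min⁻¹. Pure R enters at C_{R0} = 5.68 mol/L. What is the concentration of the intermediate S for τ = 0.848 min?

4.71 mol/L

Solving the coupled first-order balances gives C_S(τ) = [k₁/(k₂−k₁)]·C_{R0}·(e^(−k₁τ) − e^(−k₂τ)).
e^(−k₁τ) = e^(−2.45×0.848) = e^(−2.078) = 0.1252; e^(−k₂τ) = e^(−0.08022) = 0.9229.
C_S = 2.45×5.68/(0.0946−2.45) × (0.1252−0.9229) = (-5.908)×(-0.7977) = 4.713 mol/L.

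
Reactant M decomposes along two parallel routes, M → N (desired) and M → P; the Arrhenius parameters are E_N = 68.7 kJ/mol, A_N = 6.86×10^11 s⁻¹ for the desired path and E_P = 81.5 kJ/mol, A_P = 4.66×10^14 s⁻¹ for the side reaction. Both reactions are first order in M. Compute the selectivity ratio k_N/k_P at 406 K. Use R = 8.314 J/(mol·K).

Since both paths have the same order in M, the concentration cancels and S_{N/P} = k_N/k_P = (A_N/A_P)·exp[(E_P−E_N)/(RT)].
(E_P−E_N)/(RT) = (81.5−68.7)×10³/(8.314×406) = 12800/3375 = 3.792.
k_N/k_P = (6.86×10^11/4.66×10^14)·exp(3.792) = 0.001472 × 44.35 = 0.0653.

0.0653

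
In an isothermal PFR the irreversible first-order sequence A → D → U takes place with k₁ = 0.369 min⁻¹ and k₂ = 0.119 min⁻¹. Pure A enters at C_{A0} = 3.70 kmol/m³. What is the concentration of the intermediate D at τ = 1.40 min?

The intermediate concentration in a first-order A→B→C sequence is C_D = k₁C_{A0}(e^(−k₁τ) − e^(−k₂τ))/(k₂−k₁).
e^(−k₁τ) = e^(−0.369×1.40) = e^(−0.5166) = 0.5965; e^(−k₂τ) = e^(−0.1666) = 0.8465.
C_D = 0.369×3.70/(0.119−0.369) × (0.5965−0.8465) = (-5.461)×(-0.2500) = 1.365 kmol/m³.

1.37 kmol/m³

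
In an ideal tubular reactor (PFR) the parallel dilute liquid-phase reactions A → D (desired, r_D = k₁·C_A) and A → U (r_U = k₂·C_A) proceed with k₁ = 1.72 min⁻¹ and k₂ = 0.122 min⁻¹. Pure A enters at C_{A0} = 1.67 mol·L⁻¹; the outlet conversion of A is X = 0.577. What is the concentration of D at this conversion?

C_A = C_{A0}(1−X) = 0.7064 mol·L⁻¹.
Both paths are first order in A, so the instantaneous fraction to D is constant: dC_D/d(−C_A) = k₁/(k₁+k₂) = 0.9338.
C_D = 0.9338·(C_{A0}−C_A) = 0.9338×0.9636 = 0.900 mol·L⁻¹.

0.900 mol·L⁻¹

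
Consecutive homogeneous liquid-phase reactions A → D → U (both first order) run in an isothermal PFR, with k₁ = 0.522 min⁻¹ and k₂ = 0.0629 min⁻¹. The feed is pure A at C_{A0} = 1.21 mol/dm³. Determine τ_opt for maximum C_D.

4.61 min

Setting dC_D/dτ = 0 gives τ_opt = ln(k₂/k₁)/(k₂−k₁).
= ln(0.0629/0.522)/(0.0629−0.522) = ln(0.1205)/-0.4591 = -2.116/-0.4591 = 4.61 min.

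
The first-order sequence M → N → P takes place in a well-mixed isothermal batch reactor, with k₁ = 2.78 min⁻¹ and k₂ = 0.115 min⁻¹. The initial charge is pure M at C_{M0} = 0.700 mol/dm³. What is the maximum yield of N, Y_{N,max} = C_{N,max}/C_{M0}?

0.872

Evaluating C_N at t_opt = ln(k₂/k₁)/(k₂−k₁) gives C_{N,max}/C_{M0} = (k₁/k₂)^[k₂/(k₂−k₁)].
= (2.78/0.115)^(0.115/(0.115−2.78)) = (24.17)^(-0.04315) = 0.8716.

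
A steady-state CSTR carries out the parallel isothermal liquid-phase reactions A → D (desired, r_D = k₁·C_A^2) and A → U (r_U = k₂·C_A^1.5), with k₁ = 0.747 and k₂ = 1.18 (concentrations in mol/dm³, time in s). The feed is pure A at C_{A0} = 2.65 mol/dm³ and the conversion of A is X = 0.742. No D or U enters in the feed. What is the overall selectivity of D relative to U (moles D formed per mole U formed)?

Exit C_A = C_{A0}(1−X) = 2.65×0.258 = 0.6837 mol/dm³.
A CSTR operates uniformly at the exit composition, giving r_D = 0.3492 and r_U = 0.6671 (each k·C_A^n at C_A = 0.6837).
Overall selectivity = C_D/C_U = r_Dτ/(r_Uτ) = r_D/r_U = 0.523.

0.523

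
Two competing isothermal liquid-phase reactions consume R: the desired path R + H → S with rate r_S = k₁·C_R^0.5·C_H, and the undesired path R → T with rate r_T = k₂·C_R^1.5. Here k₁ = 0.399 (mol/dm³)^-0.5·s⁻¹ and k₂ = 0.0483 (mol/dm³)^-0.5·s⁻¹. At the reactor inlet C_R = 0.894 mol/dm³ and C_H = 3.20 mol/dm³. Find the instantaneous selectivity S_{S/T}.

S_{S/T} = r_S/r_T = (k₁·C_R^0.5·C_H)/(k₂·C_R^1.5) = (k₁/k₂)·C_R⁻¹·C_H.
= (0.399×0.8940^0.5×3.200) / (0.0483×0.8940^1.5) = 1.207/0.04083 = 29.6.
The undesired path is higher order in R, so low C_R (CSTR or dilute feed) favours S.

29.6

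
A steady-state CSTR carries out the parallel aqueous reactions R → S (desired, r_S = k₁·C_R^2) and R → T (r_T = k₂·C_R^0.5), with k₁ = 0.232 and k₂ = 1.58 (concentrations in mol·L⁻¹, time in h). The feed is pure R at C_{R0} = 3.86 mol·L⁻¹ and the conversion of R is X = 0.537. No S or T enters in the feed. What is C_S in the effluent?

0.538 mol·L⁻¹

Exit C_R = C_{R0}(1−X) = 3.86×0.463 = 1.787 mol·L⁻¹.
Rates in a CSTR are evaluated at the outlet concentration: r_S = 0.232×1.787^2 = 0.7410, r_T = 1.58×1.787^0.5 = 2.112.
Fraction of consumed R going to S: r_S/(r_S+r_T) = 0.2597.
C_S = 0.2597·C_{R0}·X = 0.2597×3.86×0.537 = 0.538 mol·L⁻¹.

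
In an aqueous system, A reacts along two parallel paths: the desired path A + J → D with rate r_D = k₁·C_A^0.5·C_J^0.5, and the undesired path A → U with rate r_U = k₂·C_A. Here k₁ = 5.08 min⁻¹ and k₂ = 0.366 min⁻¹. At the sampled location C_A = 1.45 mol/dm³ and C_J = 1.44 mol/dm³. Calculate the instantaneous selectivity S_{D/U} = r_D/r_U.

S_{D/U} = r_D/r_U = (k₁·C_A^0.5·C_J^0.5)/(k₂·C_A) = (k₁/k₂)·C_A^-0.5·C_J^0.5.
= (5.08×1.450^0.5×1.440^0.5) / (0.366×1.450) = 7.341/0.5307 = 13.8.

13.8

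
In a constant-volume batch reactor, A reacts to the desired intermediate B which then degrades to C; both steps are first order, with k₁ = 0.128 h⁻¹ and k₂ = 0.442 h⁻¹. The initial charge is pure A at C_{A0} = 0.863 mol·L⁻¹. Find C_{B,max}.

0.151 mol·L⁻¹

For a first-order series the maximum intermediate yield is C_{B,max}/C_{A0} = (k₁/k₂)^[k₂/(k₂−k₁)].
= (0.128/0.442)^(0.442/(0.442−0.128)) = (0.2896)^(1.408) = 0.1747.
C_{B,max} = 0.1747×0.863 = 0.151 mol·L⁻¹.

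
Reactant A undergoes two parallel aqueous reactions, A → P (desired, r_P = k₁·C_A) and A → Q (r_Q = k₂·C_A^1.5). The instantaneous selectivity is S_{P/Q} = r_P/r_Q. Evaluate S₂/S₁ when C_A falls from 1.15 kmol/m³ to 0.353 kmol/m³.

1.80

S_{P/Q} = (k₁/k₂)·C_A^-0.5, so S₂/S₁ = (C_{A,2}/C_{A,1})^-0.5.
= (0.353/1.15)^(-0.5) = (0.3070)^(-0.5) = 1.80.
Selectivity toward P rises as C_A falls — low-concentration operation is favoured.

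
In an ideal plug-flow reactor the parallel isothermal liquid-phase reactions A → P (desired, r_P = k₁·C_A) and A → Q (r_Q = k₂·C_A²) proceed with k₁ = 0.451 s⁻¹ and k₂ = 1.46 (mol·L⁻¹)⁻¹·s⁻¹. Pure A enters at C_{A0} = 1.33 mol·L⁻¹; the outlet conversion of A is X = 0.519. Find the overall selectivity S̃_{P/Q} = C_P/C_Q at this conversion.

0.324

C_A = C_{A0}(1−X) = 0.6397 mol·L⁻¹.
Along a PFR/batch, dC_P/dC_A = −r_P/(r_P+r_Q) = −k₁/(k₁+k₂·C_A).
Integrating from C_{A0} to C_A: C_P = (0.451/1.46)·ln[(0.451+1.46·1.33)/(0.451+1.46·0.640)] = 0.3089·ln(2.393/1.385) = 0.1689 mol·L⁻¹.
C_Q = (C_{A0}−C_A)−C_P = 0.5214 mol·L⁻¹; S̃_{P/Q} = 0.1689/0.5214 = 0.324.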